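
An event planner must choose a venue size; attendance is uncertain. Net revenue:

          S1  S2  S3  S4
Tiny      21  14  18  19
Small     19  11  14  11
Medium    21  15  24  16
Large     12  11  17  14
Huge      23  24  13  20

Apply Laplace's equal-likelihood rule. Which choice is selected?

Huge

Row averages: Tiny=18, Small=13.75, Medium=19, Large=13.5, Huge=20
Highest average = 20 → Huge.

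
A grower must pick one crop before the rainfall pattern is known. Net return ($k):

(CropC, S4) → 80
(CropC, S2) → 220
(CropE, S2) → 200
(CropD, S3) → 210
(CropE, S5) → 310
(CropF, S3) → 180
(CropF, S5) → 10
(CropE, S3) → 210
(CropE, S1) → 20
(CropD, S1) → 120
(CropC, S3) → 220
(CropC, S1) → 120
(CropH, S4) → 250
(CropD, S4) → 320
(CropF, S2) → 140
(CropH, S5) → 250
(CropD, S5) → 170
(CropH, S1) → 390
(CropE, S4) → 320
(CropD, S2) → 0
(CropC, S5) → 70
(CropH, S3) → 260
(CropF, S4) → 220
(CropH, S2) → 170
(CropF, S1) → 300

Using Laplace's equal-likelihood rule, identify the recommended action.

CropH

Row averages: CropC=142, CropH=264, CropE=212, CropD=164, CropF=170
Highest average = 264 → CropH.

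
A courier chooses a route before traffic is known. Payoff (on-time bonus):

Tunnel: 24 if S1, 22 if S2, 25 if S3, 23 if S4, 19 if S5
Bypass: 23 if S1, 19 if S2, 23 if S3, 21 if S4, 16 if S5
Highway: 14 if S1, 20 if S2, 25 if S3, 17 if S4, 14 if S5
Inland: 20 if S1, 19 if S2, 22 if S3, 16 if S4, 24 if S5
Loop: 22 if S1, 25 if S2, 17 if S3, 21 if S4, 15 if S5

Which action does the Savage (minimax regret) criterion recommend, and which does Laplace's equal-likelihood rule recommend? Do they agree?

minimax regret → Tunnel; laplace → Tunnel (agree)

Column bests: S1=24, S2=25, S3=25, S4=23, S5=24.
Tunnel regrets: 0, 3, 0, 0, 5 → max 5
Bypass regrets: 1, 6, 2, 2, 8 → max 8
Highway regrets: 10, 5, 0, 6, 10 → max 10
Inland regrets: 4, 6, 3, 7, 0 → max 7
Loop regrets: 2, 0, 8, 2, 9 → max 9
Smallest max regret = 5 → Tunnel.
Row averages: Tunnel=22.6, Bypass=20.4, Highway=18, Inland=20.2, Loop=20
Highest average = 22.6 → Tunnel.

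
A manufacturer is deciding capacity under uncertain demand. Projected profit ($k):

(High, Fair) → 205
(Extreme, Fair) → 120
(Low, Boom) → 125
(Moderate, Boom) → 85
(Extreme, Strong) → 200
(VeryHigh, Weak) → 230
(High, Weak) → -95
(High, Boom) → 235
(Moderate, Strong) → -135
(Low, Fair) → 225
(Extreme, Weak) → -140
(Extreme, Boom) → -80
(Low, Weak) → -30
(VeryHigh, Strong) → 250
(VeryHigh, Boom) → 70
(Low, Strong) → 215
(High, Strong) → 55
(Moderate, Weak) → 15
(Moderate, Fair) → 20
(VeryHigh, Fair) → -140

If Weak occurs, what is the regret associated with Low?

Best payoff under Weak is 230.
Regret = 230 − (-30) = 260.

260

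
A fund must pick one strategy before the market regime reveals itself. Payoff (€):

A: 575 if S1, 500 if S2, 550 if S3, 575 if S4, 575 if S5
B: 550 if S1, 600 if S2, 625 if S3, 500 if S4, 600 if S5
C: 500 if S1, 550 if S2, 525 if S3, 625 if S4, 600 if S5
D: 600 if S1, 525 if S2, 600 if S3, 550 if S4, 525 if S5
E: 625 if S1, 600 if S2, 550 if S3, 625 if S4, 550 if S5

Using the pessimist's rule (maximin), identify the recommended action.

E

Row minima: A=500, B=500, C=500, D=525, E=550
Best worst-case = 550 → E.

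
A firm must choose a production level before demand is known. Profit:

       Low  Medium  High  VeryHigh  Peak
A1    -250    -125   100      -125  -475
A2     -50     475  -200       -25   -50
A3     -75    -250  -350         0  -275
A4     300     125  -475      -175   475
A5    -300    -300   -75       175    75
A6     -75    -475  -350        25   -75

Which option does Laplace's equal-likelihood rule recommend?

A4

Row averages: A1=-175, A2=30, A3=-190, A4=50, A5=-85, A6=-190
Highest average = 50 → A4.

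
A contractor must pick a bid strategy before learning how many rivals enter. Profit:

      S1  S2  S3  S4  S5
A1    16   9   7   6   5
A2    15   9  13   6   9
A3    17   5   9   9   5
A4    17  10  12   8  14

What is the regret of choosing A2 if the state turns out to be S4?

Best payoff under S4 is 9.
Regret = 9 − 6 = 3.

3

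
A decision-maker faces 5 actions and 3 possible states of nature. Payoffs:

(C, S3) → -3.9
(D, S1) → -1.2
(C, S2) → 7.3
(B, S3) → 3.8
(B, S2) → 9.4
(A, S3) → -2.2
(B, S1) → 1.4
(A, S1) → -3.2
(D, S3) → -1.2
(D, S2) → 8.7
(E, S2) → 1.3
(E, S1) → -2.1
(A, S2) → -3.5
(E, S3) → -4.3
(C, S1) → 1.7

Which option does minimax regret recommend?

Column bests: S1=1.7, S2=9.4, S3=3.8.
A regrets: 4.9, 12.9, 6.0 → max 12.9
B regrets: 0.3, 0.0, 0.0 → max 0.3
C regrets: 0.0, 2.1, 7.7 → max 7.7
D regrets: 2.9, 0.7, 5.0 → max 5.0
E regrets: 3.8, 8.1, 8.1 → max 8.1
Smallest max regret = 0.3 → B.

B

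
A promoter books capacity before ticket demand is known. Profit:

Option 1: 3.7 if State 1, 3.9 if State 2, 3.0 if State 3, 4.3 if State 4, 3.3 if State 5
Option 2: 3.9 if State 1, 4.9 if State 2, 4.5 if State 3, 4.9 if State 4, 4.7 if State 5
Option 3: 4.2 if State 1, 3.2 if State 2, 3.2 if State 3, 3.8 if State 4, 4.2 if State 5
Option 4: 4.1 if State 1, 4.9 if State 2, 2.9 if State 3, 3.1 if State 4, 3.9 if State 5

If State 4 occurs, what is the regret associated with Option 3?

1.1

Best payoff under State 4 is 4.9.
Regret = 4.9 − 3.8 = 1.1.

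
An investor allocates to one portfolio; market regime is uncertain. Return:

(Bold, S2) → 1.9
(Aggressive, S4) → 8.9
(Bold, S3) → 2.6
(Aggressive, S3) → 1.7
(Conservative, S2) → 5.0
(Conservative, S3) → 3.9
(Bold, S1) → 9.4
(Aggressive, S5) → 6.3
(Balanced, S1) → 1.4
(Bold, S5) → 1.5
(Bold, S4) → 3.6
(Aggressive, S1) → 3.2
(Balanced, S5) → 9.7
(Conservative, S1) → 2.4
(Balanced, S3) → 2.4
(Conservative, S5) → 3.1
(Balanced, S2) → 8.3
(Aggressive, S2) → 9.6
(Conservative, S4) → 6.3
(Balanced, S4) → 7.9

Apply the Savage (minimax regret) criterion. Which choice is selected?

Aggressive

Column bests: S1=9.4, S2=9.6, S3=3.9, S4=8.9, S5=9.7.
Conservative regrets: 7.0, 4.6, 0.0, 2.6, 6.6 → max 7.0
Balanced regrets: 8.0, 1.3, 1.5, 1.0, 0.0 → max 8.0
Aggressive regrets: 6.2, 0.0, 2.2, 0.0, 3.4 → max 6.2
Bold regrets: 0.0, 7.7, 1.3, 5.3, 8.2 → max 8.2
Smallest max regret = 6.2 → Aggressive.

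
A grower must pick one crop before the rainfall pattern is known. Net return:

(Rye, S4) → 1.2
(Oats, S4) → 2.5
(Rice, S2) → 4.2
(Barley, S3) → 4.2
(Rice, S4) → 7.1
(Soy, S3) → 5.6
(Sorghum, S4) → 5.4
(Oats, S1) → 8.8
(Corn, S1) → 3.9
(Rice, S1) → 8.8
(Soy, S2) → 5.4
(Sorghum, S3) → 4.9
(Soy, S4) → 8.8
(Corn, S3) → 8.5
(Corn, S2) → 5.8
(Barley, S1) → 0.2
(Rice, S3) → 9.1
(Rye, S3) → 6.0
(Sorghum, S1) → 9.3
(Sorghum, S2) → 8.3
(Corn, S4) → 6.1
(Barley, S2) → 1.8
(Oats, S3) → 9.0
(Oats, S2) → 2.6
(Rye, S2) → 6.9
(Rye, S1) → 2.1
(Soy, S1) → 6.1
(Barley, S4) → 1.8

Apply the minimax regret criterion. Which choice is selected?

Soy

Column bests: S1=9.3, S2=8.3, S3=9.1, S4=8.8.
Soy regrets: 3.2, 2.9, 3.5, 0.0 → max 3.5
Oats regrets: 0.5, 5.7, 0.1, 6.3 → max 6.3
Barley regrets: 9.1, 6.5, 4.9, 7.0 → max 9.1
Rye regrets: 7.2, 1.4, 3.1, 7.6 → max 7.6
Corn regrets: 5.4, 2.5, 0.6, 2.7 → max 5.4
Rice regrets: 0.5, 4.1, 0.0, 1.7 → max 4.1
Sorghum regrets: 0.0, 0.0, 4.2, 3.4 → max 4.2
Smallest max regret = 3.5 → Soy.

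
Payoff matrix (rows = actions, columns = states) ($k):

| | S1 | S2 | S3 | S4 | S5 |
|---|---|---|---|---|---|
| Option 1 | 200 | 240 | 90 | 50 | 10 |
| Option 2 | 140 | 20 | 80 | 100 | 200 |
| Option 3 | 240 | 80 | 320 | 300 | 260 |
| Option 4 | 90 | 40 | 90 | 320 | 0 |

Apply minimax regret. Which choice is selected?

Column bests: S1=240, S2=240, S3=320, S4=320, S5=260.
Option 1 regrets: 40, 0, 230, 270, 250 → max 270
Option 2 regrets: 100, 220, 240, 220, 60 → max 240
Option 3 regrets: 0, 160, 0, 20, 0 → max 160
Option 4 regrets: 150, 200, 230, 0, 260 → max 260
Smallest max regret = 160 → Option 3.

Option 3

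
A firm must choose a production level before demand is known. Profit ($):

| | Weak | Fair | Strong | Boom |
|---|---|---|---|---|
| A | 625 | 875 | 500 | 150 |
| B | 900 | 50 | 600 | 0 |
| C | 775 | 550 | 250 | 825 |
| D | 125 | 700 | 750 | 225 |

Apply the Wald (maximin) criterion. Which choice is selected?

Row minima: A=150, B=0, C=250, D=125
Best worst-case = 250 → C.

C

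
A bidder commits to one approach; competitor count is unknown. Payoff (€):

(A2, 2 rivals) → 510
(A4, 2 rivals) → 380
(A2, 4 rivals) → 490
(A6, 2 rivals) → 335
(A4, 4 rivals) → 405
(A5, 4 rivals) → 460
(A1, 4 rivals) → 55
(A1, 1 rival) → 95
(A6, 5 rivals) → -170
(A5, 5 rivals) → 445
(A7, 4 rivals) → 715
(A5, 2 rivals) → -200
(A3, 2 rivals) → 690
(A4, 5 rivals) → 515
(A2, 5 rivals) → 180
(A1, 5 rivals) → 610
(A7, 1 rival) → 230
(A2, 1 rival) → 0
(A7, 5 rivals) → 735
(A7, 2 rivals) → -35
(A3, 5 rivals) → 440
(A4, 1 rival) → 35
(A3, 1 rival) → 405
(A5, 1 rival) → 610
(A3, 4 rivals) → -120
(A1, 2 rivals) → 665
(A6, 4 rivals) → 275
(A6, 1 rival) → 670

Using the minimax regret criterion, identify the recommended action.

Column bests: 1 rival=670, 2 rivals=690, 4 rivals=715, 5 rivals=735.
A1 regrets: 575, 25, 660, 125 → max 660
A2 regrets: 670, 180, 225, 555 → max 670
A3 regrets: 265, 0, 835, 295 → max 835
A4 regrets: 635, 310, 310, 220 → max 635
A5 regrets: 60, 890, 255, 290 → max 890
A6 regrets: 0, 355, 440, 905 → max 905
A7 regrets: 440, 725, 0, 0 → max 725
Smallest max regret = 635 → A4.

A4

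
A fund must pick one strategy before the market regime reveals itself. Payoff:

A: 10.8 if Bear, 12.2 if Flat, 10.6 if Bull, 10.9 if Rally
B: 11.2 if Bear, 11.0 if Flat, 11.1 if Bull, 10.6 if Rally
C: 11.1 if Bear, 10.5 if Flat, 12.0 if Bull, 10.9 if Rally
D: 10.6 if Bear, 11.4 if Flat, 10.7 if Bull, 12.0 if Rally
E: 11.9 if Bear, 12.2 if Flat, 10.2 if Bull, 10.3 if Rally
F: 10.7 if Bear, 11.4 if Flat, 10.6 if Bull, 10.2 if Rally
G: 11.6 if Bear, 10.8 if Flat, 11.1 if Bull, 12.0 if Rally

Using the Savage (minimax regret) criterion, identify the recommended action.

Column bests: Bear=11.9, Flat=12.2, Bull=12.0, Rally=12.0.
A regrets: 1.1, 0.0, 1.4, 1.1 → max 1.4
B regrets: 0.7, 1.2, 0.9, 1.4 → max 1.4
C regrets: 0.8, 1.7, 0.0, 1.1 → max 1.7
D regrets: 1.3, 0.8, 1.3, 0.0 → max 1.3
E regrets: 0.0, 0.0, 1.8, 1.7 → max 1.8
F regrets: 1.2, 0.8, 1.4, 1.8 → max 1.8
G regrets: 0.3, 1.4, 0.9, 0.0 → max 1.4
Smallest max regret = 1.3 → D.

D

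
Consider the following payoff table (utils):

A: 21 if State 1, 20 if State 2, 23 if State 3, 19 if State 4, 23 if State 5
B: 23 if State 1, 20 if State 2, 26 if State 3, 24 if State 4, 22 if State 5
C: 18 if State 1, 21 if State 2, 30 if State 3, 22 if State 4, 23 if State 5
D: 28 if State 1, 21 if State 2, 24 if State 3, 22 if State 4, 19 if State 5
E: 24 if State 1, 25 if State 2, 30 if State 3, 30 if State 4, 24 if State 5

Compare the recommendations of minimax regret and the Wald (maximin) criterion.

minimax regret → E; maximin → E (agree)

Column bests: State 1=28, State 2=25, State 3=30, State 4=30, State 5=24.
A regrets: 7, 5, 7, 11, 1 → max 11
B regrets: 5, 5, 4, 6, 2 → max 6
C regrets: 10, 4, 0, 8, 1 → max 10
D regrets: 0, 4, 6, 8, 5 → max 8
E regrets: 4, 0, 0, 0, 0 → max 4
Smallest max regret = 4 → E.
Row minima: A=19, B=20, C=18, D=19, E=24
Best worst-case = 24 → E.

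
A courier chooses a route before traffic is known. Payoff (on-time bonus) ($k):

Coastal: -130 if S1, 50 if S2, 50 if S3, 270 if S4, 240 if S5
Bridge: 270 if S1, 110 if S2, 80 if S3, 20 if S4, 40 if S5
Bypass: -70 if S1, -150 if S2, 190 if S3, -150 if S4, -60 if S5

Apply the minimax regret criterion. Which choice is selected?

Column bests: S1=270, S2=110, S3=190, S4=270, S5=240.
Coastal regrets: 400, 60, 140, 0, 0 → max 400
Bridge regrets: 0, 0, 110, 250, 200 → max 250
Bypass regrets: 340, 260, 0, 420, 300 → max 420
Smallest max regret = 250 → Bridge.

Bridge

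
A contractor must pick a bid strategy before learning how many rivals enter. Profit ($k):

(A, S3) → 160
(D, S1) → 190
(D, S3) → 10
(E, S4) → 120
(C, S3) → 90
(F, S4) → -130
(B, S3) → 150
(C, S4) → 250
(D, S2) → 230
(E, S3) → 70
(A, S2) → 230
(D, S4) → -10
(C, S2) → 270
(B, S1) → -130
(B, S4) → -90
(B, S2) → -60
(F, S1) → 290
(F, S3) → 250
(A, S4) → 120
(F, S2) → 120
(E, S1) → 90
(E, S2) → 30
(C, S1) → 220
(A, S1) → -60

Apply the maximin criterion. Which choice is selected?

C

Row minima: A=-60, B=-130, C=90, D=-10, E=30, F=-130
Best worst-case = 90 → C.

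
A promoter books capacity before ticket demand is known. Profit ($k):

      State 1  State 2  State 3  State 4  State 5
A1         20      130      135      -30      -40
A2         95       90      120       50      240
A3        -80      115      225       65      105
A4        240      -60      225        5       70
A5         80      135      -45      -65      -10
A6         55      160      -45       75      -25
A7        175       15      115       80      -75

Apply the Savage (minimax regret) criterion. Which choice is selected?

Column bests: State 1=240, State 2=160, State 3=225, State 4=80, State 5=240.
A1 regrets: 220, 30, 90, 110, 280 → max 280
A2 regrets: 145, 70, 105, 30, 0 → max 145
A3 regrets: 320, 45, 0, 15, 135 → max 320
A4 regrets: 0, 220, 0, 75, 170 → max 220
A5 regrets: 160, 25, 270, 145, 250 → max 270
A6 regrets: 185, 0, 270, 5, 265 → max 270
A7 regrets: 65, 145, 110, 0, 315 → max 315
Smallest max regret = 145 → A2.

A2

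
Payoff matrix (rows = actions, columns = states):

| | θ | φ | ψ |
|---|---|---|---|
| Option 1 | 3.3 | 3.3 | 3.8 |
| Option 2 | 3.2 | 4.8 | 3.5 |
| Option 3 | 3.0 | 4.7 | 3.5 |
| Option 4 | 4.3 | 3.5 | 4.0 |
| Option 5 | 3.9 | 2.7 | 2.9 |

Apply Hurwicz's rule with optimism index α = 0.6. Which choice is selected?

Option 2

Option 1: 0.6·3.8 + 0.4·3.3 = 3.6
Option 2: 0.6·4.8 + 0.4·3.2 = 4.16
Option 3: 0.6·4.7 + 0.4·3.0 = 4.02
Option 4: 0.6·4.3 + 0.4·3.5 = 3.98
Option 5: 0.6·3.9 + 0.4·2.7 = 3.42
Highest Hurwicz score = 4.16 → Option 2.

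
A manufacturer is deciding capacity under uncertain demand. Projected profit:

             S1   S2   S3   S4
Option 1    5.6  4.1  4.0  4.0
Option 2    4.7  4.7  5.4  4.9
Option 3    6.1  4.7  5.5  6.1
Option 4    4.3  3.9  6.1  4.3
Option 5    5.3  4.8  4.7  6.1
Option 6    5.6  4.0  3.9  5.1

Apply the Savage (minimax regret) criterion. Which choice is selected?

Column bests: S1=6.1, S2=4.8, S3=6.1, S4=6.1.
Option 1 regrets: 0.5, 0.7, 2.1, 2.1 → max 2.1
Option 2 regrets: 1.4, 0.1, 0.7, 1.2 → max 1.4
Option 3 regrets: 0.0, 0.1, 0.6, 0.0 → max 0.6
Option 4 regrets: 1.8, 0.9, 0.0, 1.8 → max 1.8
Option 5 regrets: 0.8, 0.0, 1.4, 0.0 → max 1.4
Option 6 regrets: 0.5, 0.8, 2.2, 1.0 → max 2.2
Smallest max regret = 0.6 → Option 3.

Option 3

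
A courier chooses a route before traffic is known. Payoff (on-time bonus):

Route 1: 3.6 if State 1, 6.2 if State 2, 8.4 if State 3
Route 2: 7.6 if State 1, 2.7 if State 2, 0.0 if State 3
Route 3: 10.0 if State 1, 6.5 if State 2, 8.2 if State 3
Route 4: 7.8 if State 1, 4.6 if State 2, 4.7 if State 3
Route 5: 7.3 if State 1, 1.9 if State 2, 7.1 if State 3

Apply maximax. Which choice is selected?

Row maxima: Route 1=8.4, Route 2=7.6, Route 3=10.0, Route 4=7.8, Route 5=7.3
Best best-case = 10.0 → Route 3.

Route 3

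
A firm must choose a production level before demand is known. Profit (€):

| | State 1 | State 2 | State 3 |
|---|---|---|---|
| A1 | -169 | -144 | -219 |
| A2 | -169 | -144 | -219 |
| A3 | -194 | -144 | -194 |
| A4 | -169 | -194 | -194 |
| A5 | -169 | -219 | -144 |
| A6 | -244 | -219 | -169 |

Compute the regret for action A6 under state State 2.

75

Best payoff under State 2 is -144.
Regret = -144 − (-219) = 75.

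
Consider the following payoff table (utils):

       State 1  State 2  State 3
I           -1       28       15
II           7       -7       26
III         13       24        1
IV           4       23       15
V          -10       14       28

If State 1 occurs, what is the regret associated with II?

Best payoff under State 1 is 13.
Regret = 13 − 7 = 6.

6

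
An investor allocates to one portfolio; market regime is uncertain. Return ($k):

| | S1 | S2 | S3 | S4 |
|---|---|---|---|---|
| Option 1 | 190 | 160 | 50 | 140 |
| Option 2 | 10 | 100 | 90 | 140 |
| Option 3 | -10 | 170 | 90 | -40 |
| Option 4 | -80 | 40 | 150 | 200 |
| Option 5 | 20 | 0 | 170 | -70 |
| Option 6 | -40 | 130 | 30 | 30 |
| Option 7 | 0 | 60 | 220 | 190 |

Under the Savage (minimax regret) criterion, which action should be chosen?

Column bests: S1=190, S2=170, S3=220, S4=200.
Option 1 regrets: 0, 10, 170, 60 → max 170
Option 2 regrets: 180, 70, 130, 60 → max 180
Option 3 regrets: 200, 0, 130, 240 → max 240
Option 4 regrets: 270, 130, 70, 0 → max 270
Option 5 regrets: 170, 170, 50, 270 → max 270
Option 6 regrets: 230, 40, 190, 170 → max 230
Option 7 regrets: 190, 110, 0, 10 → max 190
Smallest max regret = 170 → Option 1.

Option 1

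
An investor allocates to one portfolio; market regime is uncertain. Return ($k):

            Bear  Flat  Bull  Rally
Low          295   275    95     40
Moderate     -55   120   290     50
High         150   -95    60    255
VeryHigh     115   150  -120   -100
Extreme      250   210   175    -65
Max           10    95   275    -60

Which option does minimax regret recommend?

Column bests: Bear=295, Flat=275, Bull=290, Rally=255.
Low regrets: 0, 0, 195, 215 → max 215
Moderate regrets: 350, 155, 0, 205 → max 350
High regrets: 145, 370, 230, 0 → max 370
VeryHigh regrets: 180, 125, 410, 355 → max 410
Extreme regrets: 45, 65, 115, 320 → max 320
Max regrets: 285, 180, 15, 315 → max 315
Smallest max regret = 215 → Low.

Low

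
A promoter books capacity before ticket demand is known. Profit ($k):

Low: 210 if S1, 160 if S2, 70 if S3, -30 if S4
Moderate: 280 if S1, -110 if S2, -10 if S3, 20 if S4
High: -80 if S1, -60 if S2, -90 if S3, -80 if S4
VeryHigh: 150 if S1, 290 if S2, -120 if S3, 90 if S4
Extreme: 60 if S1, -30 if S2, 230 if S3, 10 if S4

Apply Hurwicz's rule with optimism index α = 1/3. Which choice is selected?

Extreme

Low: 1/3·210 + 2/3·(-30) = 50
Moderate: 1/3·280 + 2/3·(-110) = 20
High: 1/3·(-60) + 2/3·(-90) = -80
VeryHigh: 1/3·290 + 2/3·(-120) = 50/3
Extreme: 1/3·230 + 2/3·(-30) = 170/3
Highest Hurwicz score = 170/3 → Extreme.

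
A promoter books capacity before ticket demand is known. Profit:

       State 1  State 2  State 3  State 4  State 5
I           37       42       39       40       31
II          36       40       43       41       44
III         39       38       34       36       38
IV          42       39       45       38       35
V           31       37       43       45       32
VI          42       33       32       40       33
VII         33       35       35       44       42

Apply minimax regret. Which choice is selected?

II

Column bests: State 1=42, State 2=42, State 3=45, State 4=45, State 5=44.
I regrets: 5, 0, 6, 5, 13 → max 13
II regrets: 6, 2, 2, 4, 0 → max 6
III regrets: 3, 4, 11, 9, 6 → max 11
IV regrets: 0, 3, 0, 7, 9 → max 9
V regrets: 11, 5, 2, 0, 12 → max 12
VI regrets: 0, 9, 13, 5, 11 → max 13
VII regrets: 9, 7, 10, 1, 2 → max 10
Smallest max regret = 6 → II.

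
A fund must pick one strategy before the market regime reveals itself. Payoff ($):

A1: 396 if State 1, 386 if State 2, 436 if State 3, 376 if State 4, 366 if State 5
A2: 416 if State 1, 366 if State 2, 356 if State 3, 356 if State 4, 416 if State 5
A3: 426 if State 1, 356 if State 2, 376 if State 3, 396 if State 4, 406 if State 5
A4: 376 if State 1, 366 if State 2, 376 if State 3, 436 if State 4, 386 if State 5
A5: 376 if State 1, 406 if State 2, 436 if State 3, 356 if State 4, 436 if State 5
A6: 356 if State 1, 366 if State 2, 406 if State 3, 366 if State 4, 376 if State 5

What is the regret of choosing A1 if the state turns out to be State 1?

Best payoff under State 1 is 426.
Regret = 426 − 396 = 30.

30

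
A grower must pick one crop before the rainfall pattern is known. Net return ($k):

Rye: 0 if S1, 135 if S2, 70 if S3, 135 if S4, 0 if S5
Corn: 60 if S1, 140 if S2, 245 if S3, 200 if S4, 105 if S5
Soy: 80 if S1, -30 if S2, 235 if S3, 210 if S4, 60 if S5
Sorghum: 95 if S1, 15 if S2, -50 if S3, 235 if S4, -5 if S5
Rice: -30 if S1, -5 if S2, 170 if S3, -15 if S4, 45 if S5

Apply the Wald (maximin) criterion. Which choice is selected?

Row minima: Rye=0, Corn=60, Soy=-30, Sorghum=-50, Rice=-30
Best worst-case = 60 → Corn.

Corn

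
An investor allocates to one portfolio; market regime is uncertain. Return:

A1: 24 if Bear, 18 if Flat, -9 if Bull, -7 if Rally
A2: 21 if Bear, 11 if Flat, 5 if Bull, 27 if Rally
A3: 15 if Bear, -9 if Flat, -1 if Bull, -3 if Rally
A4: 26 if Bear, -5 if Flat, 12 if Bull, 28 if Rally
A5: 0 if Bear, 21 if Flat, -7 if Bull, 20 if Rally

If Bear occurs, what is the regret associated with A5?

26

Best payoff under Bear is 26.
Regret = 26 − 0 = 26.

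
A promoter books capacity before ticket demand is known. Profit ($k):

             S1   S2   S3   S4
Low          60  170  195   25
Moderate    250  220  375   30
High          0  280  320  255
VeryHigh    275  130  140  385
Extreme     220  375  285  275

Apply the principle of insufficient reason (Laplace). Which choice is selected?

Row averages: Low=112.5, Moderate=218.75, High=213.75, VeryHigh=232.5, Extreme=288.75
Highest average = 288.75 → Extreme.

Extreme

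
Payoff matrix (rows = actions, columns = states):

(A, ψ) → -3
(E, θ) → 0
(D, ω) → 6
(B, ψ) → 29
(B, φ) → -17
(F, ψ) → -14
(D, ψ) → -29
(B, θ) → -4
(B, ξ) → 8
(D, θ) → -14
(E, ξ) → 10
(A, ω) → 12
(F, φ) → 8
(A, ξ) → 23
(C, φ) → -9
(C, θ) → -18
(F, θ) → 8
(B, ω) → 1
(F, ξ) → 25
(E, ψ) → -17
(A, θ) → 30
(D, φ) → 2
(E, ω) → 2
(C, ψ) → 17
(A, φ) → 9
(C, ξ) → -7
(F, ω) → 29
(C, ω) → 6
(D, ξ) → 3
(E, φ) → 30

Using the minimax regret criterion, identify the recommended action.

A

Column bests: θ=30, φ=30, ψ=29, ω=29, ξ=25.
A regrets: 0, 21, 32, 17, 2 → max 32
B regrets: 34, 47, 0, 28, 17 → max 47
C regrets: 48, 39, 12, 23, 32 → max 48
D regrets: 44, 28, 58, 23, 22 → max 58
E regrets: 30, 0, 46, 27, 15 → max 46
F regrets: 22, 22, 43, 0, 0 → max 43
Smallest max regret = 32 → A.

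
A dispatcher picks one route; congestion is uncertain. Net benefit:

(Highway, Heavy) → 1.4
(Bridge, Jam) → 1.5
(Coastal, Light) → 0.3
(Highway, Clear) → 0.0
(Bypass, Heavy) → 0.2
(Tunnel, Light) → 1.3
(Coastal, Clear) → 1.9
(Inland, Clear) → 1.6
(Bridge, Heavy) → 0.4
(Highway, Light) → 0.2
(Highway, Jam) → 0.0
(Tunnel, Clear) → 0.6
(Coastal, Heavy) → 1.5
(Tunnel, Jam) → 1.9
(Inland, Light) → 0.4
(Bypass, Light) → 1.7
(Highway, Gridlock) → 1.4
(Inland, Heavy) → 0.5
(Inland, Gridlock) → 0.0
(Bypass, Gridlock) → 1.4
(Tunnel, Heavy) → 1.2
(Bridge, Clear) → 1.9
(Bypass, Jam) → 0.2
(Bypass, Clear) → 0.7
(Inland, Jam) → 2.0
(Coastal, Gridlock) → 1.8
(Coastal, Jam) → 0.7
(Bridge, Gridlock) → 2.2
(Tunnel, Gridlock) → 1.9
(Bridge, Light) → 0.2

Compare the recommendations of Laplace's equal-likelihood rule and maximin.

Row averages: Bridge=1.24, Coastal=1.24, Highway=0.6, Inland=0.9, Tunnel=1.38, Bypass=0.84
Highest average = 1.38 → Tunnel.
Row minima: Bridge=0.2, Coastal=0.3, Highway=0.0, Inland=0.0, Tunnel=0.6, Bypass=0.2
Best worst-case = 0.6 → Tunnel.

laplace → Tunnel; maximin → Tunnel (agree)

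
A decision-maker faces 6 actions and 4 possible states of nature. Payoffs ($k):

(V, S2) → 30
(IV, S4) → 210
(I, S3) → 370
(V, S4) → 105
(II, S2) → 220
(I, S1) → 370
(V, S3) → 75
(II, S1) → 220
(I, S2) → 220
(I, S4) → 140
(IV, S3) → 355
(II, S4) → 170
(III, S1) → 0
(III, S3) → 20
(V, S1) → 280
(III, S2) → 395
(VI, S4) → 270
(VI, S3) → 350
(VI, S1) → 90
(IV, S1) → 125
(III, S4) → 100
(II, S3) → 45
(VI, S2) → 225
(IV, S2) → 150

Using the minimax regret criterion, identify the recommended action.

Column bests: S1=370, S2=395, S3=370, S4=270.
I regrets: 0, 175, 0, 130 → max 175
II regrets: 150, 175, 325, 100 → max 325
III regrets: 370, 0, 350, 170 → max 370
IV regrets: 245, 245, 15, 60 → max 245
V regrets: 90, 365, 295, 165 → max 365
VI regrets: 280, 170, 20, 0 → max 280
Smallest max regret = 175 → I.

I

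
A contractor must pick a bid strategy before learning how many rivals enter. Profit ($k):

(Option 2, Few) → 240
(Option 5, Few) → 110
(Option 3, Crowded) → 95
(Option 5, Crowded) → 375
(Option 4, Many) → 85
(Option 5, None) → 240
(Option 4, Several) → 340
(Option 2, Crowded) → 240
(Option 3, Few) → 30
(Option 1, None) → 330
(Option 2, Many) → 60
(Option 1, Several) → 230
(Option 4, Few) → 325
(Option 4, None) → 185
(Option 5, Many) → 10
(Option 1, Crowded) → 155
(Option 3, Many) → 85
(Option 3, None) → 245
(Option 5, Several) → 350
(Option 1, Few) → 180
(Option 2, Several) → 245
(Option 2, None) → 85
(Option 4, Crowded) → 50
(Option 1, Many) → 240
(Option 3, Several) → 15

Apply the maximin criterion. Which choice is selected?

Row minima: Option 1=155, Option 2=60, Option 3=15, Option 4=50, Option 5=10
Best worst-case = 155 → Option 1.

Option 1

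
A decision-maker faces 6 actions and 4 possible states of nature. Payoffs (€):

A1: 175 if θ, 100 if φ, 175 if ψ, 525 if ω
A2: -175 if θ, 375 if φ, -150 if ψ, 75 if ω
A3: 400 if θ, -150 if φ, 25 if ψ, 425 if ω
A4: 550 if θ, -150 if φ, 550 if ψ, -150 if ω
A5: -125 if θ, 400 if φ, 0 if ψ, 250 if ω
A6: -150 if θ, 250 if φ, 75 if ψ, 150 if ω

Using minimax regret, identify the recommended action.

A1

Column bests: θ=550, φ=400, ψ=550, ω=525.
A1 regrets: 375, 300, 375, 0 → max 375
A2 regrets: 725, 25, 700, 450 → max 725
A3 regrets: 150, 550, 525, 100 → max 550
A4 regrets: 0, 550, 0, 675 → max 675
A5 regrets: 675, 0, 550, 275 → max 675
A6 regrets: 700, 150, 475, 375 → max 700
Smallest max regret = 375 → A1.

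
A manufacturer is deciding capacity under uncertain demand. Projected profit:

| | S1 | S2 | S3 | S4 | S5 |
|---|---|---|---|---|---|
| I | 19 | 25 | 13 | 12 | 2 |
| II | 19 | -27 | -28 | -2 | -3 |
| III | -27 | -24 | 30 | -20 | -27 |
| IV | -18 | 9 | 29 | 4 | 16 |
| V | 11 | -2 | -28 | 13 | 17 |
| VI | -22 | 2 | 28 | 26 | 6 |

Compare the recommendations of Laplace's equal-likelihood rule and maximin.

laplace → I; maximin → I (agree)

Row averages: I=14.2, II=-8.2, III=-13.6, IV=8, V=2.2, VI=8
Highest average = 14.2 → I.
Row minima: I=2, II=-28, III=-27, IV=-18, V=-28, VI=-22
Best worst-case = 2 → I.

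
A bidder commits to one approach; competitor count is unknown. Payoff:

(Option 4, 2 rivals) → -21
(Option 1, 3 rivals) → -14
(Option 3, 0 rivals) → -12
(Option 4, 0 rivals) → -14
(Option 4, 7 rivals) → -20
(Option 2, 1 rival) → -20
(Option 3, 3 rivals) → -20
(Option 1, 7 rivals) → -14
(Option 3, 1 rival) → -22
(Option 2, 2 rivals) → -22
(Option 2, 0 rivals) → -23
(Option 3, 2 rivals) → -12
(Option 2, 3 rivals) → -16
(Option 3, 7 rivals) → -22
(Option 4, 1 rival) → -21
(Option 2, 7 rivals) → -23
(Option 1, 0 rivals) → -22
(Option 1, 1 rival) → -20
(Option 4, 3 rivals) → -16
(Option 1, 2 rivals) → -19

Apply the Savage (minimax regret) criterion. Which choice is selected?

Option 3

Column bests: 0 rivals=-12, 1 rival=-20, 2 rivals=-12, 3 rivals=-14, 7 rivals=-14.
Option 1 regrets: 10, 0, 7, 0, 0 → max 10
Option 2 regrets: 11, 0, 10, 2, 9 → max 11
Option 3 regrets: 0, 2, 0, 6, 8 → max 8
Option 4 regrets: 2, 1, 9, 2, 6 → max 9
Smallest max regret = 8 → Option 3.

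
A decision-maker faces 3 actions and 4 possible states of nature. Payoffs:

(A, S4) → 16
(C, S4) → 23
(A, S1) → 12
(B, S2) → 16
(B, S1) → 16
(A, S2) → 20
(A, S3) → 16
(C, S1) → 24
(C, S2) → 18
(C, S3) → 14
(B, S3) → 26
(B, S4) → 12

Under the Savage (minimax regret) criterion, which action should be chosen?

B

Column bests: S1=24, S2=20, S3=26, S4=23.
A regrets: 12, 0, 10, 7 → max 12
B regrets: 8, 4, 0, 11 → max 11
C regrets: 0, 2, 12, 0 → max 12
Smallest max regret = 11 → B.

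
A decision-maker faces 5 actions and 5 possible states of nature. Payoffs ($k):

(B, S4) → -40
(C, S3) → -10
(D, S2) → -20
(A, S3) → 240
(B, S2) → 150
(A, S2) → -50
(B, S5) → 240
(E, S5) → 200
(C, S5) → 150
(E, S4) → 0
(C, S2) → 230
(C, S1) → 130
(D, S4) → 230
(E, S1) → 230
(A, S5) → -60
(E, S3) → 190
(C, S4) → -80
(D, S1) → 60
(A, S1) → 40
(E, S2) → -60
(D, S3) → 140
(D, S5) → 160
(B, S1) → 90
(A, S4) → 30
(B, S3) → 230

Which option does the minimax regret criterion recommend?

D

Column bests: S1=230, S2=230, S3=240, S4=230, S5=240.
A regrets: 190, 280, 0, 200, 300 → max 300
B regrets: 140, 80, 10, 270, 0 → max 270
C regrets: 100, 0, 250, 310, 90 → max 310
D regrets: 170, 250, 100, 0, 80 → max 250
E regrets: 0, 290, 50, 230, 40 → max 290
Smallest max regret = 250 → D.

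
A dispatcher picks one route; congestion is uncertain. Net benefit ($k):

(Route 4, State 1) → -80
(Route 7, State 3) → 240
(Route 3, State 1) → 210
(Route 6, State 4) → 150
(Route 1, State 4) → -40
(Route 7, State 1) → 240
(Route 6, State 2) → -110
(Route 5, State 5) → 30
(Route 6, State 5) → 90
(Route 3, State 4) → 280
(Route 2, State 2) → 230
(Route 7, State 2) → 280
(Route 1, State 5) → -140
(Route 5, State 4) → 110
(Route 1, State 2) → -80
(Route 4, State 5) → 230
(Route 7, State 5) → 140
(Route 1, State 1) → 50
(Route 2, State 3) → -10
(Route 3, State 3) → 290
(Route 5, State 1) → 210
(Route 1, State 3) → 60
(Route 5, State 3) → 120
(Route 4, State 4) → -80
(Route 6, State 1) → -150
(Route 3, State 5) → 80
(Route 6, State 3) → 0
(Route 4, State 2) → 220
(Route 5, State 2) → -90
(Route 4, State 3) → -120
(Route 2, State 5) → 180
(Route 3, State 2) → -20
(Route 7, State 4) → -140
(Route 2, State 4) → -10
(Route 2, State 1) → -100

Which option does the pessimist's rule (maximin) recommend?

Row minima: Route 1=-140, Route 2=-100, Route 3=-20, Route 4=-120, Route 5=-90, Route 6=-150, Route 7=-140
Best worst-case = -20 → Route 3.

Route 3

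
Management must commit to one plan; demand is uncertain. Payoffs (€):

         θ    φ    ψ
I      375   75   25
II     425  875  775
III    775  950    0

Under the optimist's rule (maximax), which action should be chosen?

Row maxima: I=375, II=875, III=950
Best best-case = 950 → III.

III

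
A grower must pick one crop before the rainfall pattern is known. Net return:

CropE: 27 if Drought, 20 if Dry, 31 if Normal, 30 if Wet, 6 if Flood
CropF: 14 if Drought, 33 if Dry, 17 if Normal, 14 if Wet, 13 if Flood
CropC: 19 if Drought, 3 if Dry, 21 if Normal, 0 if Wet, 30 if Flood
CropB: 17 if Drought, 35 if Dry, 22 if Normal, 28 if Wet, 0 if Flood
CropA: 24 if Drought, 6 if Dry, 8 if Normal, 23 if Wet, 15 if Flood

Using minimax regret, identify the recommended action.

CropF

Column bests: Drought=27, Dry=35, Normal=31, Wet=30, Flood=30.
CropE regrets: 0, 15, 0, 0, 24 → max 24
CropF regrets: 13, 2, 14, 16, 17 → max 17
CropC regrets: 8, 32, 10, 30, 0 → max 32
CropB regrets: 10, 0, 9, 2, 30 → max 30
CropA regrets: 3, 29, 23, 7, 15 → max 29
Smallest max regret = 17 → CropF.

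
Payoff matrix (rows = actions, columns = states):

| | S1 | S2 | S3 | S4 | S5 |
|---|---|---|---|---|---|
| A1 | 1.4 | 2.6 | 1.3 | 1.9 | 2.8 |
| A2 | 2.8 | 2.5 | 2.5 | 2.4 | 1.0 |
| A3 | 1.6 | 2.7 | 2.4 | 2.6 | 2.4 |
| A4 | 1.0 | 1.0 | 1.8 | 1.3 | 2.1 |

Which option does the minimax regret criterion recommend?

Column bests: S1=2.8, S2=2.7, S3=2.5, S4=2.6, S5=2.8.
A1 regrets: 1.4, 0.1, 1.2, 0.7, 0.0 → max 1.4
A2 regrets: 0.0, 0.2, 0.0, 0.2, 1.8 → max 1.8
A3 regrets: 1.2, 0.0, 0.1, 0.0, 0.4 → max 1.2
A4 regrets: 1.8, 1.7, 0.7, 1.3, 0.7 → max 1.8
Smallest max regret = 1.2 → A3.

A3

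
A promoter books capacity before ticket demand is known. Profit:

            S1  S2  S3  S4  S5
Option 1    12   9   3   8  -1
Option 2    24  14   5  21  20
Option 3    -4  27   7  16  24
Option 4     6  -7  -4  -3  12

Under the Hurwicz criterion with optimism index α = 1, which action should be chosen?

Option 3

Option 1: 1·12 + 0·(-1) = 12
Option 2: 1·24 + 0·5 = 24
Option 3: 1·27 + 0·(-4) = 27
Option 4: 1·12 + 0·(-7) = 12
Highest Hurwicz score = 27 → Option 3.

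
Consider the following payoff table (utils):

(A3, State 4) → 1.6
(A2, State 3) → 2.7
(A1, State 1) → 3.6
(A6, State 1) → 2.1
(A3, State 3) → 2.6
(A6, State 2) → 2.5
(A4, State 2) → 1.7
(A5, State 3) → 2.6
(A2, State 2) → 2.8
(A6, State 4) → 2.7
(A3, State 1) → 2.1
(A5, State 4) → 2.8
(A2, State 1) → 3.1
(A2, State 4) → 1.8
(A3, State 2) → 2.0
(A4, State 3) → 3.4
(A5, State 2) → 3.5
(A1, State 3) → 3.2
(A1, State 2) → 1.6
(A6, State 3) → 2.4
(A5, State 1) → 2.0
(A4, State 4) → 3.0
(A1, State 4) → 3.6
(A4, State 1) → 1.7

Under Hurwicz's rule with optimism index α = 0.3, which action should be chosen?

A5

A1: 0.3·3.6 + 0.7·1.6 = 2.2
A2: 0.3·3.1 + 0.7·1.8 = 2.19
A3: 0.3·2.6 + 0.7·1.6 = 1.9
A4: 0.3·3.4 + 0.7·1.7 = 2.21
A5: 0.3·3.5 + 0.7·2.0 = 2.45
A6: 0.3·2.7 + 0.7·2.1 = 2.28
Highest Hurwicz score = 2.45 → A5.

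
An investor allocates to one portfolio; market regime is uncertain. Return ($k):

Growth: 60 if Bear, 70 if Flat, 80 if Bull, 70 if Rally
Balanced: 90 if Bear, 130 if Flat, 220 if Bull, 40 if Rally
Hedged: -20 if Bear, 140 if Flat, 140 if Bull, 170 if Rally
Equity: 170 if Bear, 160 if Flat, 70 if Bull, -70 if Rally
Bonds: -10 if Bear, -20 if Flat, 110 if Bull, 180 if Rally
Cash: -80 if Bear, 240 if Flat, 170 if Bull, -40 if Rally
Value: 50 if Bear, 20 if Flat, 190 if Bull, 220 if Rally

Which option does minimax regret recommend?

Column bests: Bear=170, Flat=240, Bull=220, Rally=220.
Growth regrets: 110, 170, 140, 150 → max 170
Balanced regrets: 80, 110, 0, 180 → max 180
Hedged regrets: 190, 100, 80, 50 → max 190
Equity regrets: 0, 80, 150, 290 → max 290
Bonds regrets: 180, 260, 110, 40 → max 260
Cash regrets: 250, 0, 50, 260 → max 260
Value regrets: 120, 220, 30, 0 → max 220
Smallest max regret = 170 → Growth.

Growth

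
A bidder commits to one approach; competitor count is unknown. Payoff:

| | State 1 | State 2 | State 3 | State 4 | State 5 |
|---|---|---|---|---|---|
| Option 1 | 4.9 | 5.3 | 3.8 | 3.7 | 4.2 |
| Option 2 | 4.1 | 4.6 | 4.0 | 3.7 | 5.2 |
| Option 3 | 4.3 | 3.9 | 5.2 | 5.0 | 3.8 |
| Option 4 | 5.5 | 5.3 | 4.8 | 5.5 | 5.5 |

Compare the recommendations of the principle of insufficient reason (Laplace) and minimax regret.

Row averages: Option 1=4.38, Option 2=4.32, Option 3=4.44, Option 4=5.32
Highest average = 5.32 → Option 4.
Column bests: State 1=5.5, State 2=5.3, State 3=5.2, State 4=5.5, State 5=5.5.
Option 1 regrets: 0.6, 0.0, 1.4, 1.8, 1.3 → max 1.8
Option 2 regrets: 1.4, 0.7, 1.2, 1.8, 0.3 → max 1.8
Option 3 regrets: 1.2, 1.4, 0.0, 0.5, 1.7 → max 1.7
Option 4 regrets: 0.0, 0.0, 0.4, 0.0, 0.0 → max 0.4
Smallest max regret = 0.4 → Option 4.

laplace → Option 4; minimax regret → Option 4 (agree)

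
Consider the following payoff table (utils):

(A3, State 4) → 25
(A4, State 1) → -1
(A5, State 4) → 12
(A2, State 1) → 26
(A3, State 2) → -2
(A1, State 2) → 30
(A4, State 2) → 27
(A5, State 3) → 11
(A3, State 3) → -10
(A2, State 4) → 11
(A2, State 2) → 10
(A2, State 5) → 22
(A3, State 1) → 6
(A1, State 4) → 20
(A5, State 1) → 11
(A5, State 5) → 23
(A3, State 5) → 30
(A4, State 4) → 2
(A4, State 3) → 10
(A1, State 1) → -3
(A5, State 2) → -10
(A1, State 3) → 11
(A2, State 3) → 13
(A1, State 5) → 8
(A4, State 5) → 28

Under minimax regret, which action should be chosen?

Column bests: State 1=26, State 2=30, State 3=13, State 4=25, State 5=30.
A1 regrets: 29, 0, 2, 5, 22 → max 29
A2 regrets: 0, 20, 0, 14, 8 → max 20
A3 regrets: 20, 32, 23, 0, 0 → max 32
A4 regrets: 27, 3, 3, 23, 2 → max 27
A5 regrets: 15, 40, 2, 13, 7 → max 40
Smallest max regret = 20 → A2.

A2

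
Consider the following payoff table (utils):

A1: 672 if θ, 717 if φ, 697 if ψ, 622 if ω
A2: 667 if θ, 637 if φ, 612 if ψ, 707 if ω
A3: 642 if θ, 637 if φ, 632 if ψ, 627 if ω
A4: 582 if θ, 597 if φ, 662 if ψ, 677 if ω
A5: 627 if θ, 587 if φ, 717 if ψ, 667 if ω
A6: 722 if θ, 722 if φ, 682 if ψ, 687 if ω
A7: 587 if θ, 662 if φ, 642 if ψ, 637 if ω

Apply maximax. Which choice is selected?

Row maxima: A1=717, A2=707, A3=642, A4=677, A5=717, A6=722, A7=662
Best best-case = 722 → A6.

A6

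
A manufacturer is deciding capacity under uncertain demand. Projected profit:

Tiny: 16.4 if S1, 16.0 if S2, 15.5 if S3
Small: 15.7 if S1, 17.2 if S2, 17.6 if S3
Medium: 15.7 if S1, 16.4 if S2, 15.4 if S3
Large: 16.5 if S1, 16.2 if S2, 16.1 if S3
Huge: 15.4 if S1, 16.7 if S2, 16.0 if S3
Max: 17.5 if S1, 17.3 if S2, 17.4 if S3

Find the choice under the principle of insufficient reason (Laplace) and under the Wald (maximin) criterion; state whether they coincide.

laplace → Max; maximin → Max (agree)

Row averages: Tiny=479/30, Small=101/6, Medium=95/6, Large=244/15, Huge=481/30, Max=17.4
Highest average = 17.4 → Max.
Row minima: Tiny=15.5, Small=15.7, Medium=15.4, Large=16.1, Huge=15.4, Max=17.3
Best worst-case = 17.3 → Max.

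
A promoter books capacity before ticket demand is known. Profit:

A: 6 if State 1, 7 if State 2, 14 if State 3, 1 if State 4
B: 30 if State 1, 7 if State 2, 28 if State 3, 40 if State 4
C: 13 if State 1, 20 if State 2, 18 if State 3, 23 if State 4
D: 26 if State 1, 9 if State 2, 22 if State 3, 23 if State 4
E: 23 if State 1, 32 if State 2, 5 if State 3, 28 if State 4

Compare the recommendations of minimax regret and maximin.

minimax regret → C; maximin → C (agree)

Column bests: State 1=30, State 2=32, State 3=28, State 4=40.
A regrets: 24, 25, 14, 39 → max 39
B regrets: 0, 25, 0, 0 → max 25
C regrets: 17, 12, 10, 17 → max 17
D regrets: 4, 23, 6, 17 → max 23
E regrets: 7, 0, 23, 12 → max 23
Smallest max regret = 17 → C.
Row minima: A=1, B=7, C=13, D=9, E=5
Best worst-case = 13 → C.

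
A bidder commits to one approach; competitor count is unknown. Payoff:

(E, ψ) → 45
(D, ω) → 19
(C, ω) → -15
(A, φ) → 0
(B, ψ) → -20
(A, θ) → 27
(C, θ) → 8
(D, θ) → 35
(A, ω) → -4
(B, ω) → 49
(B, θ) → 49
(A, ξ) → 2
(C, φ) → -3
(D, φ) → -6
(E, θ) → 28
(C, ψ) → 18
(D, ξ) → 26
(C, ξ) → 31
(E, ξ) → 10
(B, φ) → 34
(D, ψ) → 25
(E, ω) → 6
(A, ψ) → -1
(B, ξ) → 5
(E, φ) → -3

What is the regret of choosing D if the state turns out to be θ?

14

Best payoff under θ is 49.
Regret = 49 − 35 = 14.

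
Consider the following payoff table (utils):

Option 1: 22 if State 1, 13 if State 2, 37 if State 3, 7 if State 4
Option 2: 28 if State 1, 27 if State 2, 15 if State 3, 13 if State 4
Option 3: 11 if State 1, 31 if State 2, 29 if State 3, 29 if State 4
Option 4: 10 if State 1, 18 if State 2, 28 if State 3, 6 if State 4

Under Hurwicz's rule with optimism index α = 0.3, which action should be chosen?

Option 2

Option 1: 0.3·37 + 0.7·7 = 16
Option 2: 0.3·28 + 0.7·13 = 17.5
Option 3: 0.3·31 + 0.7·11 = 17
Option 4: 0.3·28 + 0.7·6 = 12.6
Highest Hurwicz score = 17.5 → Option 2.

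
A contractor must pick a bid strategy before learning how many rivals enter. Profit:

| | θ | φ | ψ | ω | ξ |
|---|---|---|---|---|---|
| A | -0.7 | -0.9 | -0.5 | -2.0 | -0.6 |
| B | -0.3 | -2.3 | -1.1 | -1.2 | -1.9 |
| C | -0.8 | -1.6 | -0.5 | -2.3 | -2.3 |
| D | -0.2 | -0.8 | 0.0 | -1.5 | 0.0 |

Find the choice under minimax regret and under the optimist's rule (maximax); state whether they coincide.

Column bests: θ=-0.2, φ=-0.8, ψ=0.0, ω=-1.2, ξ=0.0.
A regrets: 0.5, 0.1, 0.5, 0.8, 0.6 → max 0.8
B regrets: 0.1, 1.5, 1.1, 0.0, 1.9 → max 1.9
C regrets: 0.6, 0.8, 0.5, 1.1, 2.3 → max 2.3
D regrets: 0.0, 0.0, 0.0, 0.3, 0.0 → max 0.3
Smallest max regret = 0.3 → D.
Row maxima: A=-0.5, B=-0.3, C=-0.5, D=0.0
Best best-case = 0.0 → D.

minimax regret → D; maximax → D (agree)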